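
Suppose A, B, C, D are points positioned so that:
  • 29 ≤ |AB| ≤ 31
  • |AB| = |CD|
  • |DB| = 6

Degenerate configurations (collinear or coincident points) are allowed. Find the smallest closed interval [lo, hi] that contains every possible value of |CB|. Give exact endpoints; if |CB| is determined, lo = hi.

|CB| ∈ [23, 37]  (≈ [23.0000, 37.0000])

|AB| ∈ [29, 31]
|BD| ∈ {6}
|CD| ∈ [29, 31]
|AD| ∈ [23, 37]
|BC| ∈ [23, 37]
|AC| ∈ [0, 68]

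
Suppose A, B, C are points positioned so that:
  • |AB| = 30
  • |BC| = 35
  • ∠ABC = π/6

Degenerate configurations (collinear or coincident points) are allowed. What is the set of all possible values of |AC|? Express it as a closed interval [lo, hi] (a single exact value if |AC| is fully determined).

|AC| = 5·√(85 - 42·√(3))  (≈ 17.5028)

|AB| ∈ {30}
|BC| ∈ {35}
|AC| ∈ {5·√(85 - 42·√(3))}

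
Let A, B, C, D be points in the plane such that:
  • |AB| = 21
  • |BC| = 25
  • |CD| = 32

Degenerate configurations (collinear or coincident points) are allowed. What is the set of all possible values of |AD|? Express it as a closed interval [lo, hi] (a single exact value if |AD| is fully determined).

|AB| ∈ {21}
|BC| ∈ {25}
|CD| ∈ {32}
|AC| ∈ [4, 46]
|BD| ∈ [7, 57]
|AD| ∈ [0, 78]

|AD| ∈ [0, 78]  (≈ [0.0000, 78.0000])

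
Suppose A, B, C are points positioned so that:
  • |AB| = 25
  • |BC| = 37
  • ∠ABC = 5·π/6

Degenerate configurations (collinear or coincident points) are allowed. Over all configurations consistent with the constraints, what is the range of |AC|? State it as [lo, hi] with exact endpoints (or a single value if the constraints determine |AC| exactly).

|AB| ∈ {25}
|BC| ∈ {37}
|AC| ∈ {√(925·√(3) + 1994)}

|AC| = √(925·√(3) + 1994)  (≈ 59.9679)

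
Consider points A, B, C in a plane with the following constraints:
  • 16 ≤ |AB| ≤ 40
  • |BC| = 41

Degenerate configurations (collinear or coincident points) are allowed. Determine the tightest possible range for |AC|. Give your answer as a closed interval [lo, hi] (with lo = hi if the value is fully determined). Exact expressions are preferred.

|AC| ∈ [1, 81]  (≈ [1.0000, 81.0000])

|AB| ∈ [16, 40]
|BC| ∈ {41}
|AC| ∈ [1, 81]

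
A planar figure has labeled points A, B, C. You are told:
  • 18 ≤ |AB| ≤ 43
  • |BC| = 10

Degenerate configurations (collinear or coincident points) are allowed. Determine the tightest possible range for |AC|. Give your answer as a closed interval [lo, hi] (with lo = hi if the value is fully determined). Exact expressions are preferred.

|AB| ∈ [18, 43]
|BC| ∈ {10}
|AC| ∈ [8, 53]

|AC| ∈ [8, 53]  (≈ [8.0000, 53.0000])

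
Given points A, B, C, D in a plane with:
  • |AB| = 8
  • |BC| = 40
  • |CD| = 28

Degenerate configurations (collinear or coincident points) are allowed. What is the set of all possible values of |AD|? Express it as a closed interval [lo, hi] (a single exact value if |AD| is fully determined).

|AB| ∈ {8}
|BC| ∈ {40}
|CD| ∈ {28}
|AC| ∈ [32, 48]
|BD| ∈ [12, 68]
|AD| ∈ [4, 76]

|AD| ∈ [4, 76]  (≈ [4.0000, 76.0000])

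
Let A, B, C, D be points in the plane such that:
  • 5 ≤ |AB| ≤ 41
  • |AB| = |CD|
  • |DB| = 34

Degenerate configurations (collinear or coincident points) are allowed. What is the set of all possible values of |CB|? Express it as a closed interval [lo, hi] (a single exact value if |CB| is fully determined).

|AB| ∈ [5, 41]
|BD| ∈ {34}
|CD| ∈ [5, 41]
|AD| ∈ [0, 75]
|BC| ∈ [0, 75]
|AC| ∈ [0, 116]

|CB| ∈ [0, 75]  (≈ [0.0000, 75.0000])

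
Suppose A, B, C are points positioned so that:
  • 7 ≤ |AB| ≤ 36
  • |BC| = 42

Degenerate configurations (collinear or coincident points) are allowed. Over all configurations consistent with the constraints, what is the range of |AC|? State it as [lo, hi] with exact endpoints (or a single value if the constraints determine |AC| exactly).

|AC| ∈ [6, 78]  (≈ [6.0000, 78.0000])

|AB| ∈ [7, 36]
|BC| ∈ {42}
|AC| ∈ [6, 78]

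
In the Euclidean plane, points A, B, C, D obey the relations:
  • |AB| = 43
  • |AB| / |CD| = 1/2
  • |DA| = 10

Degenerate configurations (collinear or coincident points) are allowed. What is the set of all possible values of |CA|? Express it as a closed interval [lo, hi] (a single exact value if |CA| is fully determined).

|AB| ∈ {43}
|AD| ∈ {10}
|CD| ∈ {86}
|BD| ∈ [33, 53]
|AC| ∈ [76, 96]
|BC| ∈ [33, 139]

|CA| ∈ [76, 96]  (≈ [76.0000, 96.0000])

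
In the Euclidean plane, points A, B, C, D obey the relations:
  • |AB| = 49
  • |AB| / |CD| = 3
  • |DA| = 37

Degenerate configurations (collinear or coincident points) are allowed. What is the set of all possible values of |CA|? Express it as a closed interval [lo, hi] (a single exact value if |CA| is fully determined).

|CA| ∈ [62/3, 160/3]  (≈ [20.6667, 53.3333])

|AB| ∈ {49}
|AD| ∈ {37}
|CD| ∈ {49/3}
|BD| ∈ [12, 86]
|AC| ∈ [62/3, 160/3]
|BC| ∈ [0, 307/3]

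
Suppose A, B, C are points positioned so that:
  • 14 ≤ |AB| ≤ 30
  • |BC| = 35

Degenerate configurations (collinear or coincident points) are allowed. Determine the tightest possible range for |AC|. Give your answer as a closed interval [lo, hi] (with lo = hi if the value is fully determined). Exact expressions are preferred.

|AC| ∈ [5, 65]  (≈ [5.0000, 65.0000])

|AB| ∈ [14, 30]
|BC| ∈ {35}
|AC| ∈ [5, 65]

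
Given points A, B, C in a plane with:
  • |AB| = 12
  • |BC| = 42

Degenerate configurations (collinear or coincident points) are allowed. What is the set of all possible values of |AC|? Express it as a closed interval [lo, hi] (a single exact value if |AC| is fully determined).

|AB| ∈ {12}
|BC| ∈ {42}
|AC| ∈ [30, 54]

|AC| ∈ [30, 54]  (≈ [30.0000, 54.0000])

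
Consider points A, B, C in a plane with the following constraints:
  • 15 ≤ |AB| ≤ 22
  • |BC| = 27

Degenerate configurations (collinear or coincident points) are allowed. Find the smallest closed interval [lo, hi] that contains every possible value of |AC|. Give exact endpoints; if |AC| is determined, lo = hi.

|AB| ∈ [15, 22]
|BC| ∈ {27}
|AC| ∈ [5, 49]

|AC| ∈ [5, 49]  (≈ [5.0000, 49.0000])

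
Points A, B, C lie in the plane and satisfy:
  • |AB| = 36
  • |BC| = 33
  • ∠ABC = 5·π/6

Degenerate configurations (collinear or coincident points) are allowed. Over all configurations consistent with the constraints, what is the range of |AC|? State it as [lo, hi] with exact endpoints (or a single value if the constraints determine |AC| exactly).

|AB| ∈ {36}
|BC| ∈ {33}
|AC| ∈ {3·√(132·√(3) + 265)}

|AC| = 3·√(132·√(3) + 265)  (≈ 66.6534)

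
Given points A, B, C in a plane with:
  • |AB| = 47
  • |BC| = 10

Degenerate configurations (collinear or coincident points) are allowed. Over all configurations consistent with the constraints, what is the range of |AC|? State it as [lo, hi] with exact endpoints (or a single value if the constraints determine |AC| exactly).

|AB| ∈ {47}
|BC| ∈ {10}
|AC| ∈ [37, 57]

|AC| ∈ [37, 57]  (≈ [37.0000, 57.0000])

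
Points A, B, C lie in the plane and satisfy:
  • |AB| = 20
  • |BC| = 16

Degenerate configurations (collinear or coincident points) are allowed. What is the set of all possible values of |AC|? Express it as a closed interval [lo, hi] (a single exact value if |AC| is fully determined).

|AB| ∈ {20}
|BC| ∈ {16}
|AC| ∈ [4, 36]

|AC| ∈ [4, 36]  (≈ [4.0000, 36.0000])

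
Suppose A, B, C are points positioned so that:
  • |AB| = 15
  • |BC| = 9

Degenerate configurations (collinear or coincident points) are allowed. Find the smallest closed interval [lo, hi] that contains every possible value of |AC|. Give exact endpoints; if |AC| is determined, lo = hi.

|AC| ∈ [6, 24]  (≈ [6.0000, 24.0000])

|AB| ∈ {15}
|BC| ∈ {9}
|AC| ∈ [6, 24]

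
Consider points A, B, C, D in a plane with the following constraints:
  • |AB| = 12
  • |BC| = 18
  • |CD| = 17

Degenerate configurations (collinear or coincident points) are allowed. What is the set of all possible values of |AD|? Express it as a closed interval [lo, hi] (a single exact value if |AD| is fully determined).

|AB| ∈ {12}
|BC| ∈ {18}
|CD| ∈ {17}
|AC| ∈ [6, 30]
|BD| ∈ [1, 35]
|AD| ∈ [0, 47]

|AD| ∈ [0, 47]  (≈ [0.0000, 47.0000])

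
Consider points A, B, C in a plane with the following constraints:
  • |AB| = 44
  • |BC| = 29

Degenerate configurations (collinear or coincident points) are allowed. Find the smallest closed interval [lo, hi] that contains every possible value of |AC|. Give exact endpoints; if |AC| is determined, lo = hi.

|AC| ∈ [15, 73]  (≈ [15.0000, 73.0000])

|AB| ∈ {44}
|BC| ∈ {29}
|AC| ∈ [15, 73]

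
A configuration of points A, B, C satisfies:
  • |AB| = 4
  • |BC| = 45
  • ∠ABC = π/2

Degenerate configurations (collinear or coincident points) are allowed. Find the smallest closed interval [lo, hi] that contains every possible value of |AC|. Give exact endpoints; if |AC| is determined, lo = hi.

|AB| ∈ {4}
|BC| ∈ {45}
|AC| ∈ {√(2041)}

|AC| = √(2041)  (≈ 45.1774)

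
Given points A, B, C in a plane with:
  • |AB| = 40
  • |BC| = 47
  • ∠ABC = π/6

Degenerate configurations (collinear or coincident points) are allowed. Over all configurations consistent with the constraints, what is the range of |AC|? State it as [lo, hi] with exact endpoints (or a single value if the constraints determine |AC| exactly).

|AB| ∈ {40}
|BC| ∈ {47}
|AC| ∈ {√(3809 - 1880·√(3))}

|AC| = √(3809 - 1880·√(3))  (≈ 23.5105)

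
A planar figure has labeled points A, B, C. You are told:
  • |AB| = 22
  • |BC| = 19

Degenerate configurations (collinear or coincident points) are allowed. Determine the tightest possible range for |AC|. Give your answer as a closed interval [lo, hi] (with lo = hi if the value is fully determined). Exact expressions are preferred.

|AB| ∈ {22}
|BC| ∈ {19}
|AC| ∈ [3, 41]

|AC| ∈ [3, 41]  (≈ [3.0000, 41.0000])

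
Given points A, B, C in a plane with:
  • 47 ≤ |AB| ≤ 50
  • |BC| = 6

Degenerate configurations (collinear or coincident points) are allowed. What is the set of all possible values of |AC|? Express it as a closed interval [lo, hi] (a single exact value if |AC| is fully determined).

|AB| ∈ [47, 50]
|BC| ∈ {6}
|AC| ∈ [41, 56]

|AC| ∈ [41, 56]  (≈ [41.0000, 56.0000])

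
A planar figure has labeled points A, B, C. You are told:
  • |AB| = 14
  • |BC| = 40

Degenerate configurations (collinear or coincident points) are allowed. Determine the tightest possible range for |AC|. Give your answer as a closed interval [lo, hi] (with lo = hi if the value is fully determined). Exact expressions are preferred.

|AC| ∈ [26, 54]  (≈ [26.0000, 54.0000])

|AB| ∈ {14}
|BC| ∈ {40}
|AC| ∈ [26, 54]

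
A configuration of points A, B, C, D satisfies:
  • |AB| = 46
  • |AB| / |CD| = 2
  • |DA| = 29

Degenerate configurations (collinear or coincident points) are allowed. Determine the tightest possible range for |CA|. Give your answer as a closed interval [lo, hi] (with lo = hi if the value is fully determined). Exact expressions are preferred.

|CA| ∈ [6, 52]  (≈ [6.0000, 52.0000])

|AB| ∈ {46}
|AD| ∈ {29}
|CD| ∈ {23}
|BD| ∈ [17, 75]
|AC| ∈ [6, 52]
|BC| ∈ [0, 98]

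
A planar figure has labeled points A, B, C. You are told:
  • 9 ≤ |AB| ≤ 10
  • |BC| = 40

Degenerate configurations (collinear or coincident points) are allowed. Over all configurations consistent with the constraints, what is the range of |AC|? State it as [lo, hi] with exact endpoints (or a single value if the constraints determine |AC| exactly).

|AC| ∈ [30, 50]  (≈ [30.0000, 50.0000])

|AB| ∈ [9, 10]
|BC| ∈ {40}
|AC| ∈ [30, 50]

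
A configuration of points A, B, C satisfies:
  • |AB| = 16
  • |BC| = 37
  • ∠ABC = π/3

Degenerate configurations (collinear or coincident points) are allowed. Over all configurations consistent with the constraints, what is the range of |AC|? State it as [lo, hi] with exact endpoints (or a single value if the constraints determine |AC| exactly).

|AC| = √(1033)  (≈ 32.1403)

|AB| ∈ {16}
|BC| ∈ {37}
|AC| ∈ {√(1033)}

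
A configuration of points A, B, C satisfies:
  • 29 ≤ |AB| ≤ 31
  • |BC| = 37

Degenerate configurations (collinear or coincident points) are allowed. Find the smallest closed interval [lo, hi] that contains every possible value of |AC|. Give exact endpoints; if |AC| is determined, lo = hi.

|AB| ∈ [29, 31]
|BC| ∈ {37}
|AC| ∈ [6, 68]

|AC| ∈ [6, 68]  (≈ [6.0000, 68.0000])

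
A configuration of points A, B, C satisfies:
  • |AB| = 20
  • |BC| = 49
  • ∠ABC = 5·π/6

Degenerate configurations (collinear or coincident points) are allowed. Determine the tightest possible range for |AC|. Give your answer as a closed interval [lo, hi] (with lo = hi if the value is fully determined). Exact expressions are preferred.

|AB| ∈ {20}
|BC| ∈ {49}
|AC| ∈ {√(980·√(3) + 2801)}

|AC| = √(980·√(3) + 2801)  (≈ 67.0702)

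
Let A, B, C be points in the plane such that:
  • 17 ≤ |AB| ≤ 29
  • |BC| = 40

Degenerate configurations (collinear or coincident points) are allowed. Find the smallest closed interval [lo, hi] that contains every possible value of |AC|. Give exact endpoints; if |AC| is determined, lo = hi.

|AC| ∈ [11, 69]  (≈ [11.0000, 69.0000])

|AB| ∈ [17, 29]
|BC| ∈ {40}
|AC| ∈ [11, 69]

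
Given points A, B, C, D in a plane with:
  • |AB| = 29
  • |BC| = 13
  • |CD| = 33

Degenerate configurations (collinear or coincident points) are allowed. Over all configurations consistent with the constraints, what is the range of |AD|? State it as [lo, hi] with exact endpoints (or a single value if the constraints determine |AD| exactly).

|AD| ∈ [0, 75]  (≈ [0.0000, 75.0000])

|AB| ∈ {29}
|BC| ∈ {13}
|CD| ∈ {33}
|AC| ∈ [16, 42]
|BD| ∈ [20, 46]
|AD| ∈ [0, 75]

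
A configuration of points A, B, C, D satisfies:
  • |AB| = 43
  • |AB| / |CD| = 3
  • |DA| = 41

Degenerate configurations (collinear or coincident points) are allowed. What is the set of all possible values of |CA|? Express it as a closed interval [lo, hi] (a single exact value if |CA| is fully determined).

|CA| ∈ [80/3, 166/3]  (≈ [26.6667, 55.3333])

|AB| ∈ {43}
|AD| ∈ {41}
|CD| ∈ {43/3}
|BD| ∈ [2, 84]
|AC| ∈ [80/3, 166/3]
|BC| ∈ [0, 295/3]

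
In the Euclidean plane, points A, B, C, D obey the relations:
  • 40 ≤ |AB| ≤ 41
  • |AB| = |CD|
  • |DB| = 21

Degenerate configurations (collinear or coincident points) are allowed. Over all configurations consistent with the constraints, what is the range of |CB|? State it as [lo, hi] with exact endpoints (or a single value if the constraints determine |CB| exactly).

|CB| ∈ [19, 62]  (≈ [19.0000, 62.0000])

|AB| ∈ [40, 41]
|BD| ∈ {21}
|CD| ∈ [40, 41]
|AD| ∈ [19, 62]
|BC| ∈ [19, 62]
|AC| ∈ [0, 103]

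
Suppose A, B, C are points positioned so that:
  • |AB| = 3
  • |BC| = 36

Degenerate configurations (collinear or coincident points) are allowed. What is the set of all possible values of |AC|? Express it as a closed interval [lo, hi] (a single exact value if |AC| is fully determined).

|AC| ∈ [33, 39]  (≈ [33.0000, 39.0000])

|AB| ∈ {3}
|BC| ∈ {36}
|AC| ∈ [33, 39]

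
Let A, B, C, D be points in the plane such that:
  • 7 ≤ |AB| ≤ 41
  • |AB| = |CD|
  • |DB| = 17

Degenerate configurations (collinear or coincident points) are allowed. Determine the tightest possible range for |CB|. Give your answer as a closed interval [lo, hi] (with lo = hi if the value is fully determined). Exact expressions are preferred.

|AB| ∈ [7, 41]
|BD| ∈ {17}
|CD| ∈ [7, 41]
|AD| ∈ [0, 58]
|BC| ∈ [0, 58]
|AC| ∈ [0, 99]

|CB| ∈ [0, 58]  (≈ [0.0000, 58.0000])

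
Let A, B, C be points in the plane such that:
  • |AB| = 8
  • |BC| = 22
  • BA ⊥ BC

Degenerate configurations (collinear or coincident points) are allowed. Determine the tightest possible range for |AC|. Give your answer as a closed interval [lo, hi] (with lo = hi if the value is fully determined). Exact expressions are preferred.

|AC| = 2·√(137)  (≈ 23.4094)

|AB| ∈ {8}
|BC| ∈ {22}
|AC| ∈ {2·√(137)}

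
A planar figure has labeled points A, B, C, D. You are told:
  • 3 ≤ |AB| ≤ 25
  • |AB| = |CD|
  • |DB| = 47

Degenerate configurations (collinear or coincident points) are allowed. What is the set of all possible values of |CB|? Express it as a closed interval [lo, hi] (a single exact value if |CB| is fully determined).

|CB| ∈ [22, 72]  (≈ [22.0000, 72.0000])

|AB| ∈ [3, 25]
|BD| ∈ {47}
|CD| ∈ [3, 25]
|AD| ∈ [22, 72]
|BC| ∈ [22, 72]
|AC| ∈ [0, 97]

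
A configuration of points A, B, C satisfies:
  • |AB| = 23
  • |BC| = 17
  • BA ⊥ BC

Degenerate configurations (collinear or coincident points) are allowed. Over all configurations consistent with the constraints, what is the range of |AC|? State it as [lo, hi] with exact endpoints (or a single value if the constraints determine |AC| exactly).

|AC| = √(818)  (≈ 28.6007)

|AB| ∈ {23}
|BC| ∈ {17}
|AC| ∈ {√(818)}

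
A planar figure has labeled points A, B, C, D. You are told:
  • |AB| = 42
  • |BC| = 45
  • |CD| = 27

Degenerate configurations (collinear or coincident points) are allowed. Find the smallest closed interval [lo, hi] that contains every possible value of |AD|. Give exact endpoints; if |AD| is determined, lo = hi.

|AD| ∈ [0, 114]  (≈ [0.0000, 114.0000])

|AB| ∈ {42}
|BC| ∈ {45}
|CD| ∈ {27}
|AC| ∈ [3, 87]
|BD| ∈ [18, 72]
|AD| ∈ [0, 114]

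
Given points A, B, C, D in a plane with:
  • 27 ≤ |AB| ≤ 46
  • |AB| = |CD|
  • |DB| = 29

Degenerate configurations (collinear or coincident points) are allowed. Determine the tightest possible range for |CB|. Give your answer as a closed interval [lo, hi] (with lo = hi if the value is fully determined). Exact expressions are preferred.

|AB| ∈ [27, 46]
|BD| ∈ {29}
|CD| ∈ [27, 46]
|AD| ∈ [0, 75]
|BC| ∈ [0, 75]
|AC| ∈ [0, 121]

|CB| ∈ [0, 75]  (≈ [0.0000, 75.0000])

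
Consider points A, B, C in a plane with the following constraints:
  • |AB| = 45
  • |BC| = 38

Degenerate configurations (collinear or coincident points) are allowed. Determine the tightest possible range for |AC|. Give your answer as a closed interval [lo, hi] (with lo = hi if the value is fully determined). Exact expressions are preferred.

|AC| ∈ [7, 83]  (≈ [7.0000, 83.0000])

|AB| ∈ {45}
|BC| ∈ {38}
|AC| ∈ [7, 83]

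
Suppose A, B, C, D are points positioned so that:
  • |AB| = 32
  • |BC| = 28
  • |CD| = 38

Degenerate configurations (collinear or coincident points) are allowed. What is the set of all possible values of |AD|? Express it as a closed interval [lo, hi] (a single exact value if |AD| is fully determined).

|AB| ∈ {32}
|BC| ∈ {28}
|CD| ∈ {38}
|AC| ∈ [4, 60]
|BD| ∈ [10, 66]
|AD| ∈ [0, 98]

|AD| ∈ [0, 98]  (≈ [0.0000, 98.0000])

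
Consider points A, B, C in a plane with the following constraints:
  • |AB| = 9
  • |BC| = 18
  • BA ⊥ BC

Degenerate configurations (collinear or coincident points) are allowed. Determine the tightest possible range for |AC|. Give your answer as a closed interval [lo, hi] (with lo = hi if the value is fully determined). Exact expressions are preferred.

|AB| ∈ {9}
|BC| ∈ {18}
|AC| ∈ {9·√(5)}

|AC| = 9·√(5)  (≈ 20.1246)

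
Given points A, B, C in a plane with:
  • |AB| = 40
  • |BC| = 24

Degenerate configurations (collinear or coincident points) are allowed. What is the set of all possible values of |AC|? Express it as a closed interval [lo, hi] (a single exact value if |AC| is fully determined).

|AC| ∈ [16, 64]  (≈ [16.0000, 64.0000])

|AB| ∈ {40}
|BC| ∈ {24}
|AC| ∈ [16, 64]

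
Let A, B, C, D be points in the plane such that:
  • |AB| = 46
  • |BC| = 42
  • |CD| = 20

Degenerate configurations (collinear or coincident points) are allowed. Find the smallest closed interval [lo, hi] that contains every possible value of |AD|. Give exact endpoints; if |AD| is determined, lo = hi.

|AB| ∈ {46}
|BC| ∈ {42}
|CD| ∈ {20}
|AC| ∈ [4, 88]
|BD| ∈ [22, 62]
|AD| ∈ [0, 108]

|AD| ∈ [0, 108]  (≈ [0.0000, 108.0000])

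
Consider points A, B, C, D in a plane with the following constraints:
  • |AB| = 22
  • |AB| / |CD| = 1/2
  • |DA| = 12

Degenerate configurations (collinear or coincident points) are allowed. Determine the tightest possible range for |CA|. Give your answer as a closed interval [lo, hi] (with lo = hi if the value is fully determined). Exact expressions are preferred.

|AB| ∈ {22}
|AD| ∈ {12}
|CD| ∈ {44}
|BD| ∈ [10, 34]
|AC| ∈ [32, 56]
|BC| ∈ [10, 78]

|CA| ∈ [32, 56]  (≈ [32.0000, 56.0000])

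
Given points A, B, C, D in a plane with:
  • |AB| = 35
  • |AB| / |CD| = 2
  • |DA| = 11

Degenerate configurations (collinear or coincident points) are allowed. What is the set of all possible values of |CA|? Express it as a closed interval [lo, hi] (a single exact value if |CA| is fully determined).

|AB| ∈ {35}
|AD| ∈ {11}
|CD| ∈ {35/2}
|BD| ∈ [24, 46]
|AC| ∈ [13/2, 57/2]
|BC| ∈ [13/2, 127/2]

|CA| ∈ [13/2, 57/2]  (≈ [6.5000, 28.5000])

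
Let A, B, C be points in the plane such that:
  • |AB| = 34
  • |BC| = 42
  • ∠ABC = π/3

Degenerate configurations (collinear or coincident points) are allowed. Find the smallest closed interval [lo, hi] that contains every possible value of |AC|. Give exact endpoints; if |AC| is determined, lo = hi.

|AB| ∈ {34}
|BC| ∈ {42}
|AC| ∈ {2·√(373)}

|AC| = 2·√(373)  (≈ 38.6264)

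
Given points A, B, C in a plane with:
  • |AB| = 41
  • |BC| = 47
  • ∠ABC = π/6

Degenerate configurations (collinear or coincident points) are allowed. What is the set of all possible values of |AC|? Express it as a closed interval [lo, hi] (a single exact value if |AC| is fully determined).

|AB| ∈ {41}
|BC| ∈ {47}
|AC| ∈ {√(3890 - 1927·√(3))}

|AC| = √(3890 - 1927·√(3))  (≈ 23.5019)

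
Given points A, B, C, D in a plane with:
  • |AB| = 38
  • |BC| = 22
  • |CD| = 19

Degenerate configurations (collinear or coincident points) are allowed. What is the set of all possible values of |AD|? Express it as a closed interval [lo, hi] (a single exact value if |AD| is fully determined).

|AB| ∈ {38}
|BC| ∈ {22}
|CD| ∈ {19}
|AC| ∈ [16, 60]
|BD| ∈ [3, 41]
|AD| ∈ [0, 79]

|AD| ∈ [0, 79]  (≈ [0.0000, 79.0000])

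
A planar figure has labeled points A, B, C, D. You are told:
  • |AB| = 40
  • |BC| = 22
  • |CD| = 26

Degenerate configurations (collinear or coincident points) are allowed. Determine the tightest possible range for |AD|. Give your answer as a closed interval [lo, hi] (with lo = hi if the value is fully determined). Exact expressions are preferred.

|AD| ∈ [0, 88]  (≈ [0.0000, 88.0000])

|AB| ∈ {40}
|BC| ∈ {22}
|CD| ∈ {26}
|AC| ∈ [18, 62]
|BD| ∈ [4, 48]
|AD| ∈ [0, 88]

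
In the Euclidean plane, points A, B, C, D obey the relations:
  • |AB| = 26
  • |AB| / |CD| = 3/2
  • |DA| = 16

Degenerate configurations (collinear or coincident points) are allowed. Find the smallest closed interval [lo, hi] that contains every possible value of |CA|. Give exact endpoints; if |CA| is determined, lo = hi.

|CA| ∈ [4/3, 100/3]  (≈ [1.3333, 33.3333])

|AB| ∈ {26}
|AD| ∈ {16}
|CD| ∈ {52/3}
|BD| ∈ [10, 42]
|AC| ∈ [4/3, 100/3]
|BC| ∈ [0, 178/3]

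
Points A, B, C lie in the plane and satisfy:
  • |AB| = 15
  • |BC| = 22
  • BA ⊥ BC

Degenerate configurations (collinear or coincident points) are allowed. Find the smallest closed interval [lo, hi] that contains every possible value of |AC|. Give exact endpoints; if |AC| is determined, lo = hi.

|AB| ∈ {15}
|BC| ∈ {22}
|AC| ∈ {√(709)}

|AC| = √(709)  (≈ 26.6271)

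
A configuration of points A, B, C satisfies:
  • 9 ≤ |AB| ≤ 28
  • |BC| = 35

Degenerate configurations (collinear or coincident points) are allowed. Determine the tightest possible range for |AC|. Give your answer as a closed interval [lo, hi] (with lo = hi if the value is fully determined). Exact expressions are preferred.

|AC| ∈ [7, 63]  (≈ [7.0000, 63.0000])

|AB| ∈ [9, 28]
|BC| ∈ {35}
|AC| ∈ [7, 63]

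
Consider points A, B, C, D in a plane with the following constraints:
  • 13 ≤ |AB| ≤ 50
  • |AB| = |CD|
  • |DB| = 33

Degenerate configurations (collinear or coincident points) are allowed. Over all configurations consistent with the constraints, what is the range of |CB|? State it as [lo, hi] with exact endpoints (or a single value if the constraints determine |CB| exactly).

|AB| ∈ [13, 50]
|BD| ∈ {33}
|CD| ∈ [13, 50]
|AD| ∈ [0, 83]
|BC| ∈ [0, 83]
|AC| ∈ [0, 133]

|CB| ∈ [0, 83]  (≈ [0.0000, 83.0000])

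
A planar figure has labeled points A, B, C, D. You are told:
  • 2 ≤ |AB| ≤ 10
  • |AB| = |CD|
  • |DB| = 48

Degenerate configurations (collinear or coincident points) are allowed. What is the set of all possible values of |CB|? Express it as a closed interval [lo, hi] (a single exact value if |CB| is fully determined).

|AB| ∈ [2, 10]
|BD| ∈ {48}
|CD| ∈ [2, 10]
|AD| ∈ [38, 58]
|BC| ∈ [38, 58]
|AC| ∈ [28, 68]

|CB| ∈ [38, 58]  (≈ [38.0000, 58.0000])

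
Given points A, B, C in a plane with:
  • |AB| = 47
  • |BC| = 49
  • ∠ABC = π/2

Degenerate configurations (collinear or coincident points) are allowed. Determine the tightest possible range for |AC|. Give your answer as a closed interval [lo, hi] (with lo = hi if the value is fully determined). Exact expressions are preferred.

|AC| = √(4610)  (≈ 67.8970)

|AB| ∈ {47}
|BC| ∈ {49}
|AC| ∈ {√(4610)}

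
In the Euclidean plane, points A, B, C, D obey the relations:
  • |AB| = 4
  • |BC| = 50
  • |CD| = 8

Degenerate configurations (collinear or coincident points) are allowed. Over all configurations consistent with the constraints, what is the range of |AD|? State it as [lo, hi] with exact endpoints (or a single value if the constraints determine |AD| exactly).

|AD| ∈ [38, 62]  (≈ [38.0000, 62.0000])

|AB| ∈ {4}
|BC| ∈ {50}
|CD| ∈ {8}
|AC| ∈ [46, 54]
|BD| ∈ [42, 58]
|AD| ∈ [38, 62]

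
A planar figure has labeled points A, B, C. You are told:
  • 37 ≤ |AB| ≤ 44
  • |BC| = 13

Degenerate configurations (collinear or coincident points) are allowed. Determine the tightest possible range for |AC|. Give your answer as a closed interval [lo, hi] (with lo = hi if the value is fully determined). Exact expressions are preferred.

|AC| ∈ [24, 57]  (≈ [24.0000, 57.0000])

|AB| ∈ [37, 44]
|BC| ∈ {13}
|AC| ∈ [24, 57]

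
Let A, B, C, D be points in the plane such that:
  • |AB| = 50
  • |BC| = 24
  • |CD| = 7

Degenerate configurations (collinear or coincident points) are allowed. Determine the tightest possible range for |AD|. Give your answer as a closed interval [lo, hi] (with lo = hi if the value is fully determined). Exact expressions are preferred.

|AB| ∈ {50}
|BC| ∈ {24}
|CD| ∈ {7}
|AC| ∈ [26, 74]
|BD| ∈ [17, 31]
|AD| ∈ [19, 81]

|AD| ∈ [19, 81]  (≈ [19.0000, 81.0000])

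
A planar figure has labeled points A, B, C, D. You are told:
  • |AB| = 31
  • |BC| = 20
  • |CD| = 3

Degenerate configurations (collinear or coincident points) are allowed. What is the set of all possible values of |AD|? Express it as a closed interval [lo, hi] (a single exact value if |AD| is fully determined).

|AD| ∈ [8, 54]  (≈ [8.0000, 54.0000])

|AB| ∈ {31}
|BC| ∈ {20}
|CD| ∈ {3}
|AC| ∈ [11, 51]
|BD| ∈ [17, 23]
|AD| ∈ [8, 54]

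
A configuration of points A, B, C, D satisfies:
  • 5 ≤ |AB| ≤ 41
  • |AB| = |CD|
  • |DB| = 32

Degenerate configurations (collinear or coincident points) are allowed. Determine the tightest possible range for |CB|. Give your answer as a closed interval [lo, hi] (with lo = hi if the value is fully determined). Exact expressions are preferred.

|AB| ∈ [5, 41]
|BD| ∈ {32}
|CD| ∈ [5, 41]
|AD| ∈ [0, 73]
|BC| ∈ [0, 73]
|AC| ∈ [0, 114]

|CB| ∈ [0, 73]  (≈ [0.0000, 73.0000])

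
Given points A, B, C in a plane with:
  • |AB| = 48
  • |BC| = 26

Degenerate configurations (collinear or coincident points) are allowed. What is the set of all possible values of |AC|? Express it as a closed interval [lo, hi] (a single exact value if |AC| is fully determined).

|AC| ∈ [22, 74]  (≈ [22.0000, 74.0000])

|AB| ∈ {48}
|BC| ∈ {26}
|AC| ∈ [22, 74]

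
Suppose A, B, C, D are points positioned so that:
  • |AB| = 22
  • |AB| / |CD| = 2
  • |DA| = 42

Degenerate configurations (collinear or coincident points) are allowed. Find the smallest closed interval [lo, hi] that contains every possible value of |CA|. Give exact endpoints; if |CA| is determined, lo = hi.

|CA| ∈ [31, 53]  (≈ [31.0000, 53.0000])

|AB| ∈ {22}
|AD| ∈ {42}
|CD| ∈ {11}
|BD| ∈ [20, 64]
|AC| ∈ [31, 53]
|BC| ∈ [9, 75]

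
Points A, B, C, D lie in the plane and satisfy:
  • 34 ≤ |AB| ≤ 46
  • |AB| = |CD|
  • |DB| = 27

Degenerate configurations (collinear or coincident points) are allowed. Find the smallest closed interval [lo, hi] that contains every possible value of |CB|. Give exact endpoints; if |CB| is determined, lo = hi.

|CB| ∈ [7, 73]  (≈ [7.0000, 73.0000])

|AB| ∈ [34, 46]
|BD| ∈ {27}
|CD| ∈ [34, 46]
|AD| ∈ [7, 73]
|BC| ∈ [7, 73]
|AC| ∈ [0, 119]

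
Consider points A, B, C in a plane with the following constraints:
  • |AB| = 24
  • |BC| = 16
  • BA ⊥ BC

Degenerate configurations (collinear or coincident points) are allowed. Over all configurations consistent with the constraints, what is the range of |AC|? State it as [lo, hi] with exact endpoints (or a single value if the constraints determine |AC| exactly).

|AB| ∈ {24}
|BC| ∈ {16}
|AC| ∈ {8·√(13)}

|AC| = 8·√(13)  (≈ 28.8444)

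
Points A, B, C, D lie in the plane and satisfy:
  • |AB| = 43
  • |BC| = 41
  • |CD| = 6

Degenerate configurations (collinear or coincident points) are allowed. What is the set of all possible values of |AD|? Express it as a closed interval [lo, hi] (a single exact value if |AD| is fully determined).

|AB| ∈ {43}
|BC| ∈ {41}
|CD| ∈ {6}
|AC| ∈ [2, 84]
|BD| ∈ [35, 47]
|AD| ∈ [0, 90]

|AD| ∈ [0, 90]  (≈ [0.0000, 90.0000])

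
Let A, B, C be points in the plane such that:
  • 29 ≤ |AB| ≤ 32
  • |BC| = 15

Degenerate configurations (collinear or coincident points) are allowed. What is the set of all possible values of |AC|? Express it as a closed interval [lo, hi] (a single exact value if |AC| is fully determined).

|AB| ∈ [29, 32]
|BC| ∈ {15}
|AC| ∈ [14, 47]

|AC| ∈ [14, 47]  (≈ [14.0000, 47.0000])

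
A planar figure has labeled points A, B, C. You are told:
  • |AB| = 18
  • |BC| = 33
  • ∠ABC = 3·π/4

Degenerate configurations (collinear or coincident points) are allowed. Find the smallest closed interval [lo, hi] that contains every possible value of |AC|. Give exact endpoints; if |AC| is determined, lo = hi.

|AC| = 3·√(66·√(2) + 157)  (≈ 47.4662)

|AB| ∈ {18}
|BC| ∈ {33}
|AC| ∈ {3·√(66·√(2) + 157)}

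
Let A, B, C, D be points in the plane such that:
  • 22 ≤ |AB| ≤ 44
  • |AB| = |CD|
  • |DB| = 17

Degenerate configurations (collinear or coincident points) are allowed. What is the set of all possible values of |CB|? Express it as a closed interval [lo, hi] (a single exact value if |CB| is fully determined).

|CB| ∈ [5, 61]  (≈ [5.0000, 61.0000])

|AB| ∈ [22, 44]
|BD| ∈ {17}
|CD| ∈ [22, 44]
|AD| ∈ [5, 61]
|BC| ∈ [5, 61]
|AC| ∈ [0, 105]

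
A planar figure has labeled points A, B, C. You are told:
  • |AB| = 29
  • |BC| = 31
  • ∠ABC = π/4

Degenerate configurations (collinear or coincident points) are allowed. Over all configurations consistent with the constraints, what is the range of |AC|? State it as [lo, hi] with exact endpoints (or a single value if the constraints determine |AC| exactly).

|AB| ∈ {29}
|BC| ∈ {31}
|AC| ∈ {√(1802 - 899·√(2))}

|AC| = √(1802 - 899·√(2))  (≈ 23.0352)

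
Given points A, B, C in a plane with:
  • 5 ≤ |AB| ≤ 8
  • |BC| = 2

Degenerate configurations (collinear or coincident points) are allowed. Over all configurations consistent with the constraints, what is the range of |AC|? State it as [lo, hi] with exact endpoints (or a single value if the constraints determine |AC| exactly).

|AC| ∈ [3, 10]  (≈ [3.0000, 10.0000])

|AB| ∈ [5, 8]
|BC| ∈ {2}
|AC| ∈ [3, 10]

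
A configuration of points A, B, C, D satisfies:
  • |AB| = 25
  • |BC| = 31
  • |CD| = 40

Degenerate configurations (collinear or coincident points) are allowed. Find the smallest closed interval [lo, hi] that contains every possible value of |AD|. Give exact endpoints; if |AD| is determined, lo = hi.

|AB| ∈ {25}
|BC| ∈ {31}
|CD| ∈ {40}
|AC| ∈ [6, 56]
|BD| ∈ [9, 71]
|AD| ∈ [0, 96]

|AD| ∈ [0, 96]  (≈ [0.0000, 96.0000])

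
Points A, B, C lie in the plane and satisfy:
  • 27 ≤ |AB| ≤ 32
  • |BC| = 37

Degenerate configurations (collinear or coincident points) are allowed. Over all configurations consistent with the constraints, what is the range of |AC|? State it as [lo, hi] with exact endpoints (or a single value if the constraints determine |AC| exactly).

|AC| ∈ [5, 69]  (≈ [5.0000, 69.0000])

|AB| ∈ [27, 32]
|BC| ∈ {37}
|AC| ∈ [5, 69]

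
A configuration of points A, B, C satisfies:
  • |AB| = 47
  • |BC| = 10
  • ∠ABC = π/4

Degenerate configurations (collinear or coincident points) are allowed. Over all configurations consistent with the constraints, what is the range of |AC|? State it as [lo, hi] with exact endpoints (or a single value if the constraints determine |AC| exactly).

|AB| ∈ {47}
|BC| ∈ {10}
|AC| ∈ {√(2309 - 470·√(2))}

|AC| = √(2309 - 470·√(2))  (≈ 40.5502)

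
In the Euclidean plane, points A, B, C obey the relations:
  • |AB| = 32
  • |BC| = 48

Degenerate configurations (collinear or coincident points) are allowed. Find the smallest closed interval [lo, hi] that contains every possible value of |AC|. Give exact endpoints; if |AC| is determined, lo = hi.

|AC| ∈ [16, 80]  (≈ [16.0000, 80.0000])

|AB| ∈ {32}
|BC| ∈ {48}
|AC| ∈ [16, 80]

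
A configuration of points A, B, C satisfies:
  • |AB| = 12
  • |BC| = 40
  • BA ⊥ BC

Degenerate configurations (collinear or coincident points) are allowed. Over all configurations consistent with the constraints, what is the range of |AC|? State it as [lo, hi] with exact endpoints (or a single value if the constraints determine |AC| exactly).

|AC| = 4·√(109)  (≈ 41.7612)

|AB| ∈ {12}
|BC| ∈ {40}
|AC| ∈ {4·√(109)}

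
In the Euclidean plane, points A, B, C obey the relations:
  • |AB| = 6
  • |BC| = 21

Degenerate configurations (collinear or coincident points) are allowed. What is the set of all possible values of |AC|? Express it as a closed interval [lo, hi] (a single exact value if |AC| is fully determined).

|AC| ∈ [15, 27]  (≈ [15.0000, 27.0000])

|AB| ∈ {6}
|BC| ∈ {21}
|AC| ∈ [15, 27]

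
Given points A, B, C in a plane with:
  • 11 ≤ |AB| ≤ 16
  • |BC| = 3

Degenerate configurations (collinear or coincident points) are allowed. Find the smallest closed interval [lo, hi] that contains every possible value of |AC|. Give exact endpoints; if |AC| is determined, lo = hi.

|AC| ∈ [8, 19]  (≈ [8.0000, 19.0000])

|AB| ∈ [11, 16]
|BC| ∈ {3}
|AC| ∈ [8, 19]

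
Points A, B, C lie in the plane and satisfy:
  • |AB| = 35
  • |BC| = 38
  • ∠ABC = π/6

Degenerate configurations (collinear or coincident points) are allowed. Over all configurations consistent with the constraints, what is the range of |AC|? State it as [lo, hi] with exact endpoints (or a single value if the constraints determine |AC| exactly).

|AC| = √(2669 - 1330·√(3))  (≈ 19.1147)

|AB| ∈ {35}
|BC| ∈ {38}
|AC| ∈ {√(2669 - 1330·√(3))}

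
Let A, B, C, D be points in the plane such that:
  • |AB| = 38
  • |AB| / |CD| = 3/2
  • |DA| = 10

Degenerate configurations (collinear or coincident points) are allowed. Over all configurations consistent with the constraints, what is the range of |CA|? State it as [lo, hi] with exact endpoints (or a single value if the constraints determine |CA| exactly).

|AB| ∈ {38}
|AD| ∈ {10}
|CD| ∈ {76/3}
|BD| ∈ [28, 48]
|AC| ∈ [46/3, 106/3]
|BC| ∈ [8/3, 220/3]

|CA| ∈ [46/3, 106/3]  (≈ [15.3333, 35.3333])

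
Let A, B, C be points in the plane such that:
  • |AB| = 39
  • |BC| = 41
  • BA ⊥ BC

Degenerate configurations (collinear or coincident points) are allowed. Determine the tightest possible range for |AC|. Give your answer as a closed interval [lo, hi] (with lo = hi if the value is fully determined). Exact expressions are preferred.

|AC| = √(3202)  (≈ 56.5862)

|AB| ∈ {39}
|BC| ∈ {41}
|AC| ∈ {√(3202)}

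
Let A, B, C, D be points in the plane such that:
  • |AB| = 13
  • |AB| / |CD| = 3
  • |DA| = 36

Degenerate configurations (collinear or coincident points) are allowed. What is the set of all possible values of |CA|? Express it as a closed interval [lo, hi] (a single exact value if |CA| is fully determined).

|CA| ∈ [95/3, 121/3]  (≈ [31.6667, 40.3333])

|AB| ∈ {13}
|AD| ∈ {36}
|CD| ∈ {13/3}
|BD| ∈ [23, 49]
|AC| ∈ [95/3, 121/3]
|BC| ∈ [56/3, 160/3]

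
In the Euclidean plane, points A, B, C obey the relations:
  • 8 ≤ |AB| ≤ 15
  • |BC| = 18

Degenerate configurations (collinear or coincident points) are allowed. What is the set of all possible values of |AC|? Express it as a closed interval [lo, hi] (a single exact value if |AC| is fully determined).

|AC| ∈ [3, 33]  (≈ [3.0000, 33.0000])

|AB| ∈ [8, 15]
|BC| ∈ {18}
|AC| ∈ [3, 33]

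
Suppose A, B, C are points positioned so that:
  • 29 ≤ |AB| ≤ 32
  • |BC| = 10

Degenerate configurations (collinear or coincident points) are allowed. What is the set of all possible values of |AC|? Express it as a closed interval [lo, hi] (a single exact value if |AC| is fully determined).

|AC| ∈ [19, 42]  (≈ [19.0000, 42.0000])

|AB| ∈ [29, 32]
|BC| ∈ {10}
|AC| ∈ [19, 42]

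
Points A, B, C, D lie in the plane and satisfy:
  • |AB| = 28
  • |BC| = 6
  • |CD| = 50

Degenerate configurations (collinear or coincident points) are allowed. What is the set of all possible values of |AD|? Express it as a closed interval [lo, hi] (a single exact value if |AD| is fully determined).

|AB| ∈ {28}
|BC| ∈ {6}
|CD| ∈ {50}
|AC| ∈ [22, 34]
|BD| ∈ [44, 56]
|AD| ∈ [16, 84]

|AD| ∈ [16, 84]  (≈ [16.0000, 84.0000])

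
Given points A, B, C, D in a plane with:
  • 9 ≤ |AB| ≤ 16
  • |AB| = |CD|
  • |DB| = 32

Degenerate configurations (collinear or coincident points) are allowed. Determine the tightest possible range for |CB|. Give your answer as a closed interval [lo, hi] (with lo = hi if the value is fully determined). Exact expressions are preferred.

|AB| ∈ [9, 16]
|BD| ∈ {32}
|CD| ∈ [9, 16]
|AD| ∈ [16, 48]
|BC| ∈ [16, 48]
|AC| ∈ [0, 64]

|CB| ∈ [16, 48]  (≈ [16.0000, 48.0000])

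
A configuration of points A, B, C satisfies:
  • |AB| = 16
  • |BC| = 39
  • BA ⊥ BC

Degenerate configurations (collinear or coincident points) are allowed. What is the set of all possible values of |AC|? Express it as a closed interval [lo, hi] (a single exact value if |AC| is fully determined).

|AB| ∈ {16}
|BC| ∈ {39}
|AC| ∈ {√(1777)}

|AC| = √(1777)  (≈ 42.1545)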